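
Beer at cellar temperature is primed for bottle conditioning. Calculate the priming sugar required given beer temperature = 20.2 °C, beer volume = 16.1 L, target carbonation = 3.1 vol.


residual = 14.695·(0.01821 + 0.09011·e^(−0.04·T));  sugar = (target − residual)·4.0·V
residual = 14.695·(0.01821 + 0.09011·e^(−0.04·20.2)) = 0.8578
sugar = (3.1 − 0.8578)·4.0·16.1

144.3950 g


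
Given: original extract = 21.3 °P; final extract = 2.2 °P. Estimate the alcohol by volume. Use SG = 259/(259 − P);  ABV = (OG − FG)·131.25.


OG = 259/(259 − 21.3) = 1.0896
FG = 259/(259 − 2.2) = 1.0086
ABV = (1.0896 − 1.0086)·131.25

10.6367 % ABV


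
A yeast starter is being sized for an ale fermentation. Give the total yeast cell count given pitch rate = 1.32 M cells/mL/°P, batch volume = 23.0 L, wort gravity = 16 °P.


cells (billions) = rate · V_L · °P
cells = 1.32 · 23.0 · 16

485.7600 billion cells


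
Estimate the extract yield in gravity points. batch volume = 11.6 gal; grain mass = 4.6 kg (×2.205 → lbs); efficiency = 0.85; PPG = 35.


points = lbs × PPG × eff / vol
lbs = 4.6 × 2.205 = 10.1430
points = 10.1430 × 35 × 0.85 / 11.6

26.0133 points


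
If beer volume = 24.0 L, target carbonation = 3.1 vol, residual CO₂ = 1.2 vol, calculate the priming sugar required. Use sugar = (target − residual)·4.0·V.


sugar = (3.1 − 1.2)·4.0·24.0

182.4000 g


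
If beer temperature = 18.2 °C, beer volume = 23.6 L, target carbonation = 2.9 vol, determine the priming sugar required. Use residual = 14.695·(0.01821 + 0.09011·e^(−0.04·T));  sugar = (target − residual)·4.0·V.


residual = 14.695·(0.01821 + 0.09011·e^(−0.04·18.2)) = 0.9070
sugar = (2.9 − 0.9070)·4.0·23.6

188.1391 g


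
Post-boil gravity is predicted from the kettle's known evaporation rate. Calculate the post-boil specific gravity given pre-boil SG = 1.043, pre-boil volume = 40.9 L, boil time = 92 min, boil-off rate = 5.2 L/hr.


V_post = V_pre − rate·(t/60);  SG_post = 1 + (SG_pre−1)·V_pre/V_post
V_post = 40.9 − 5.2·(92/60) = 32.9267
SG_post = 1 + (1.043 − 1)·40.9/32.9267

1.0534


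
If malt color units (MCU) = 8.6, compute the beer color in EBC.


SRM = 1.4922·MCU^0.6859;  EBC = SRM·1.97
SRM = 1.4922·8.6^0.6859 = 6.5283
EBC = 6.5283·1.97

12.8607 EBC


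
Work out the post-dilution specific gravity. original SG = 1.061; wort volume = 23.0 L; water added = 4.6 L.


SG_new = 1 + (SG_old − 1)·V_old/(V_old + V_water)
pts = (1.061 − 1)·1000·23.0/(23.0 + 4.6) = 50.8333
SG_new = 1 + 50.8333/1000

1.0508


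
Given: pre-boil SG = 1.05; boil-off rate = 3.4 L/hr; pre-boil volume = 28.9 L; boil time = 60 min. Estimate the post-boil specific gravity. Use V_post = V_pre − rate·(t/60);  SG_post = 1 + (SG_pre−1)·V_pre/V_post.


V_post = 28.9 − 3.4·(60/60) = 25.5000
SG_post = 1 + (1.05 − 1)·28.9/25.5000

1.0567


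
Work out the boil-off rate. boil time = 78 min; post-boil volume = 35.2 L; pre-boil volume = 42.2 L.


rate = (V_pre − V_post) / (t_min/60)
rate = (42.2 − 35.2) / (78/60)

5.3846 L/hr


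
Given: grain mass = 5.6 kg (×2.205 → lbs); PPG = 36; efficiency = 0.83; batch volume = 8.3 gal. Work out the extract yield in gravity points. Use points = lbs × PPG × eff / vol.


lbs = 5.6 × 2.205 = 12.3480
points = 12.3480 × 36 × 0.83 / 8.3

44.4528 points


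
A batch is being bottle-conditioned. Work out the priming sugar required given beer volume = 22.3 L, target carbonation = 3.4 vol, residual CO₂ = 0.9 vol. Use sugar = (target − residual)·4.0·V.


sugar = (3.4 − 0.9)·4.0·22.3

223.0000 g


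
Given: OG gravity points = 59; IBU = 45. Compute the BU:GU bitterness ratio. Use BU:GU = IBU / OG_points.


BU:GU = 45 / 59

0.7627


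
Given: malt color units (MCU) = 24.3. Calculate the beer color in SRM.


SRM = 1.4922 · MCU^0.6859
SRM = 1.4922 · 24.3^0.6859

13.3111 SRM


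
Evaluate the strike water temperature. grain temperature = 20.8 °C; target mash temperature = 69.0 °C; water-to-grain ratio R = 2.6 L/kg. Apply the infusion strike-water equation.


T_strike = (0.41/R)·(T_mash − T_grain) + T_mash
T_strike = (0.41/2.6)·(69.0 − 20.8) + 69.0

76.6008 °C


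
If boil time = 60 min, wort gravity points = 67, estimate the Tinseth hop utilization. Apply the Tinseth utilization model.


U = 1.65·0.000125^(GP/1000) · (1 − e^(−0.04·t))/4.15
bigness = 1.65·0.000125^(67/1000) = 0.9036
boil_factor = (1 − e^(−0.04·60))/4.15 = 0.2191
U = 0.9036 · 0.2191

0.1980


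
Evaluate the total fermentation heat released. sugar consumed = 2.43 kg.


Q = m_sugar · 590 kJ/kg
Q = 2.43 · 590

1433.7000 kJ


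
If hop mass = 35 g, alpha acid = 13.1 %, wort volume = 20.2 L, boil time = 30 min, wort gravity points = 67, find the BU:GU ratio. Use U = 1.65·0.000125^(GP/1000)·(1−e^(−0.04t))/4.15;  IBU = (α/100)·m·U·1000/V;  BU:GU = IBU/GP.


U = 1.65·0.000125^(67/1000)·(1−e^(−0.04·30))/4.15 = 0.1522
IBU = (13.1/100)·35·0.1522·1000/20.2 = 34.5361
BU:GU = 34.5361/67

0.5155


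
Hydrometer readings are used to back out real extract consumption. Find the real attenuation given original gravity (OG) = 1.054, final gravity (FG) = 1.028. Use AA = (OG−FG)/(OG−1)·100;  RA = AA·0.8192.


AA = (1.054 − 1.028)/(1.054 − 1)·100 = 48.1481
RA = 48.1481·0.8192

39.4430 %


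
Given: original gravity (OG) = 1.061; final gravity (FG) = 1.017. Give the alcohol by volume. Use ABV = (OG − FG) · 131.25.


ABV = (1.061 − 1.017) · 131.25

5.7750 % ABV


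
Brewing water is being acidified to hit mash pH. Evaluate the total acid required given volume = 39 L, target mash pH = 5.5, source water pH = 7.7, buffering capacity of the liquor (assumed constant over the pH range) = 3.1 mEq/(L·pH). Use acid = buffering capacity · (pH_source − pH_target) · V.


acid = 3.1 · (7.7 − 5.5) · 39

265.9800 mEq


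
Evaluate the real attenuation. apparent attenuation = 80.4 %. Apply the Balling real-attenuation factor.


RA = AA · 0.8192
RA = 80.4 · 0.8192

65.8637 %


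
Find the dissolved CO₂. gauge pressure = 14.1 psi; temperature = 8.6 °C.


vols = (P + 14.695)·(0.01821 + 0.09011·e^(−0.04·T))
vols = (14.1 + 14.695)·(0.01821 + 0.09011·e^(−0.04·8.6))

2.3638 volumes


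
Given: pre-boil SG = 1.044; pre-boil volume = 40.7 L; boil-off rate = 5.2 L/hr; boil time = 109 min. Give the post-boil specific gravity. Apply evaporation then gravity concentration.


V_post = V_pre − rate·(t/60);  SG_post = 1 + (SG_pre−1)·V_pre/V_post
V_post = 40.7 − 5.2·(109/60) = 31.2533
SG_post = 1 + (1.044 − 1)·40.7/31.2533

1.0573


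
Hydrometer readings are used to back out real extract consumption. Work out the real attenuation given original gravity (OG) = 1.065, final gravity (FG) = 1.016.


AA = (OG−FG)/(OG−1)·100;  RA = AA·0.8192
AA = (1.065 − 1.016)/(1.065 − 1)·100 = 75.3846
RA = 75.3846·0.8192

61.7551 %


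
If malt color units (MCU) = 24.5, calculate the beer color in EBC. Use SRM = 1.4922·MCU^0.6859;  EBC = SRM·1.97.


SRM = 1.4922·24.5^0.6859 = 13.3862
EBC = 13.3862·1.97

26.3707 EBC


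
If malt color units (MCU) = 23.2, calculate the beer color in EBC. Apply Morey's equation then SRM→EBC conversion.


SRM = 1.4922·MCU^0.6859;  EBC = SRM·1.97
SRM = 1.4922·23.2^0.6859 = 12.8948
EBC = 12.8948·1.97

25.4028 EBC


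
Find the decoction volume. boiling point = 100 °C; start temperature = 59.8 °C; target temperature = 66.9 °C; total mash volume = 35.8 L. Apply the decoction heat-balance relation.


V_dec = V_total·(T_target − T_start)/(T_boil − T_start)
V_dec = 35.8·(66.9 − 59.8)/(100 − 59.8)

6.3229 L


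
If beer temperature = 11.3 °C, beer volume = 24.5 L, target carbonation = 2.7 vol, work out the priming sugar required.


residual = 14.695·(0.01821 + 0.09011·e^(−0.04·T));  sugar = (target − residual)·4.0·V
residual = 14.695·(0.01821 + 0.09011·e^(−0.04·11.3)) = 1.1102
sugar = (2.7 − 1.1102)·4.0·24.5

155.7970 g


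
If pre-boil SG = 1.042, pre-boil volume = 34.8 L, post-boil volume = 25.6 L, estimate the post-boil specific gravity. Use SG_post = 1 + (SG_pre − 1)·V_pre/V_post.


pts_pre = (1.042 − 1)·1000 = 42.0000
pts_post = 42.0000·34.8/25.6 = 57.0938
SG_post = 1 + 57.0938/1000

1.0571


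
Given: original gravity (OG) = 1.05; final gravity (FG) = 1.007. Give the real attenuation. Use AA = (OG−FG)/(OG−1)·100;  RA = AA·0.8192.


AA = (1.05 − 1.007)/(1.05 − 1)·100 = 86.0000
RA = 86.0000·0.8192

70.4512 %


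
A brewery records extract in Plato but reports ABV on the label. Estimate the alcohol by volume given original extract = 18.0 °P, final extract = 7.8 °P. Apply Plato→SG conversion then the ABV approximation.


SG = 259/(259 − P);  ABV = (OG − FG)·131.25
OG = 259/(259 − 18.0) = 1.0747
FG = 259/(259 − 7.8) = 1.0311
ABV = (1.0747 − 1.0311)·131.25

5.7275 % ABV


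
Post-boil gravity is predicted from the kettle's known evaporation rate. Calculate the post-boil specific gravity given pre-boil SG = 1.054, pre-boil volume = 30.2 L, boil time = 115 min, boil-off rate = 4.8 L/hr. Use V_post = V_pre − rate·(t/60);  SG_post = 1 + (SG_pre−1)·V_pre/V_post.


V_post = 30.2 − 4.8·(115/60) = 21.0000
SG_post = 1 + (1.054 − 1)·30.2/21.0000

1.0777


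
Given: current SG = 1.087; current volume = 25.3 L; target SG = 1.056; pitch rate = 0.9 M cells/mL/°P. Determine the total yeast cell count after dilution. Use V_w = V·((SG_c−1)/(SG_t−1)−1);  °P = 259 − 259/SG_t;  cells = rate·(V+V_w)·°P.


V_w = 25.3·((1.087−1)/(1.056−1)−1) = 14.0054
V_final = 25.3 + 14.0054 = 39.3054
°P = 259 − 259/1.056 = 13.7348
cells = 0.9·39.3054·13.7348

485.8678 billion cells


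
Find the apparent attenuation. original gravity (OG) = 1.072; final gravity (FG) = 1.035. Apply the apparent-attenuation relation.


AA = (OG − FG)/(OG − 1) · 100
AA = (1.072 − 1.035)/(1.072 − 1) · 100

51.3889 %


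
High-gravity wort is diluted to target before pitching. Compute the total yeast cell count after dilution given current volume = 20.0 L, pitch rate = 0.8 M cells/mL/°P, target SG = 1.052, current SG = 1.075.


V_w = V·((SG_c−1)/(SG_t−1)−1);  °P = 259 − 259/SG_t;  cells = rate·(V+V_w)·°P
V_w = 20.0·((1.075−1)/(1.052−1)−1) = 8.8462
V_final = 20.0 + 8.8462 = 28.8462
°P = 259 − 259/1.052 = 12.8023
cells = 0.8·28.8462·12.8023

295.4373 billion cells


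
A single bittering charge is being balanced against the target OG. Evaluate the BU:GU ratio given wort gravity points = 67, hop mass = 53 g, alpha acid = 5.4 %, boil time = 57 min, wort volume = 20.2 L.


U = 1.65·0.000125^(GP/1000)·(1−e^(−0.04t))/4.15;  IBU = (α/100)·m·U·1000/V;  BU:GU = IBU/GP
U = 1.65·0.000125^(67/1000)·(1−e^(−0.04·57))/4.15 = 0.1955
IBU = (5.4/100)·53·0.1955·1000/20.2 = 27.6940
BU:GU = 27.6940/67

0.4133


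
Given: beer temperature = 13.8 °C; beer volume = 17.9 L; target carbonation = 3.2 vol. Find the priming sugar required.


residual = 14.695·(0.01821 + 0.09011·e^(−0.04·T));  sugar = (target − residual)·4.0·V
residual = 14.695·(0.01821 + 0.09011·e^(−0.04·13.8)) = 1.0300
sugar = (3.2 − 1.0300)·4.0·17.9

155.3686 g


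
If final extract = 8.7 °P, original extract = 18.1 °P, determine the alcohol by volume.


SG = 259/(259 − P);  ABV = (OG − FG)·131.25
OG = 259/(259 − 18.1) = 1.0751
FG = 259/(259 − 8.7) = 1.0348
ABV = (1.0751 − 1.0348)·131.25

5.2994 % ABV


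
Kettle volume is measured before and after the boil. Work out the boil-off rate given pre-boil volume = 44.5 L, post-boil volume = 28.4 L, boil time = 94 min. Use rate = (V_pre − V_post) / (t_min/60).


rate = (44.5 − 28.4) / (94/60)

10.2766 L/hr


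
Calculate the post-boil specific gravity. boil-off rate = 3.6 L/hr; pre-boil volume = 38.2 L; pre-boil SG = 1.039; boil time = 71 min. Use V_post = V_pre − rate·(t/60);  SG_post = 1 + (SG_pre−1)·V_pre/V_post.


V_post = 38.2 − 3.6·(71/60) = 33.9400
SG_post = 1 + (1.039 − 1)·38.2/33.9400

1.0439


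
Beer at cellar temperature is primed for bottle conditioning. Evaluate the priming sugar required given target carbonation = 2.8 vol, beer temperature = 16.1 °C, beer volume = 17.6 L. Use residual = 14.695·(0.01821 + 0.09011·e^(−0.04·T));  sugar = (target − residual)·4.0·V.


residual = 14.695·(0.01821 + 0.09011·e^(−0.04·16.1)) = 0.9630
sugar = (2.8 − 0.9630)·4.0·17.6

129.3226 g


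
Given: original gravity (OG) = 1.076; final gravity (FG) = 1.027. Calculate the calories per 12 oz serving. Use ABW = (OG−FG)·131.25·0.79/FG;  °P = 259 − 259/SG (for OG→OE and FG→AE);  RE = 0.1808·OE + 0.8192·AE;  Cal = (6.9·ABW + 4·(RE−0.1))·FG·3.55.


ABW = (1.076 − 1.027)·131.25·0.79/1.027 = 4.9471
OE = 259 − 259/1.076 = 18.2937 °P
AE = 259 − 259/1.027 = 6.8092 °P
RE = 0.1808·18.2937 + 0.8192·6.8092 = 8.8856 °P
Cal = (6.9·4.9471 + 4·(8.8856−0.1))·1.027·3.55

252.5747 kcal


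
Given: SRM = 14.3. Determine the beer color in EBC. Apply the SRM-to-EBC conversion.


EBC = SRM · 1.97
EBC = 14.3 · 1.97

28.1710 EBC


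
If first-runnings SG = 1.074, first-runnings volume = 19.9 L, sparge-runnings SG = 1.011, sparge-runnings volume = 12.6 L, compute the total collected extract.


total = Σ (SG_i − 1)·1000·V_i
first = (1.074 − 1)·1000·19.9 = 1472.6000
sparge = (1.011 − 1)·1000·12.6 = 138.6000
total = 1472.6000 + 138.6000

1611.2000 gravity·L


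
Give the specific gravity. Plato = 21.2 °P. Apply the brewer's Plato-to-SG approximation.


SG = 259/(259 − P)
SG = 259/(259 − 21.2)

1.0892


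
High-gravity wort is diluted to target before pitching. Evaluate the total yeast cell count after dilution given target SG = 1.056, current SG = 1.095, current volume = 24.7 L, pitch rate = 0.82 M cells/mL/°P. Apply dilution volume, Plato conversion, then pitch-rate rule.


V_w = V·((SG_c−1)/(SG_t−1)−1);  °P = 259 − 259/SG_t;  cells = rate·(V+V_w)·°P
V_w = 24.7·((1.095−1)/(1.056−1)−1) = 17.2018
V_final = 24.7 + 17.2018 = 41.9018
°P = 259 − 259/1.056 = 13.7348
cells = 0.82·41.9018·13.7348

471.9220 billion cells


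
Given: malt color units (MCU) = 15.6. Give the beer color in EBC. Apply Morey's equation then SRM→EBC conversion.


SRM = 1.4922·MCU^0.6859;  EBC = SRM·1.97
SRM = 1.4922·15.6^0.6859 = 9.8218
EBC = 9.8218·1.97

19.3490 EBC


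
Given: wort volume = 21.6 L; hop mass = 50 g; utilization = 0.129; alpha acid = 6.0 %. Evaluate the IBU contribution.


IBU = (α/100)·mass·U·1000 / V
IBU = (6.0/100)·50·0.129·1000 / 21.6

17.9167 IBU


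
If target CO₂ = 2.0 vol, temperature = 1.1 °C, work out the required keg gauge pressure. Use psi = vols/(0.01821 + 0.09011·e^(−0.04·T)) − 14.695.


psi = 2.0/(0.01821 + 0.09011·e^(−0.04·1.1)) − 14.695

4.4545 psi


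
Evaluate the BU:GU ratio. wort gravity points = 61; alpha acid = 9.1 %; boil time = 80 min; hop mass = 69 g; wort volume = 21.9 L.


U = 1.65·0.000125^(GP/1000)·(1−e^(−0.04t))/4.15;  IBU = (α/100)·m·U·1000/V;  BU:GU = IBU/GP
U = 1.65·0.000125^(61/1000)·(1−e^(−0.04·80))/4.15 = 0.2204
IBU = (9.1/100)·69·0.2204·1000/21.9 = 63.2004
BU:GU = 63.2004/61

1.0361


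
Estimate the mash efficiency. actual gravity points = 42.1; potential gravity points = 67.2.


efficiency = actual / potential × 100
efficiency = 42.1 / 67.2 × 100

62.6488 %


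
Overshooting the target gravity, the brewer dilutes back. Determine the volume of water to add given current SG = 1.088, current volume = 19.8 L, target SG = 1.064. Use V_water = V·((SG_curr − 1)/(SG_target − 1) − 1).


V_water = 19.8·((1.088 − 1)/(1.064 − 1) − 1)

7.4250 L


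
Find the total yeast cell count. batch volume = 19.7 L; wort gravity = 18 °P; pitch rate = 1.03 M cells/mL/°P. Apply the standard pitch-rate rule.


cells (billions) = rate · V_L · °P
cells = 1.03 · 19.7 · 18

365.2380 billion cells


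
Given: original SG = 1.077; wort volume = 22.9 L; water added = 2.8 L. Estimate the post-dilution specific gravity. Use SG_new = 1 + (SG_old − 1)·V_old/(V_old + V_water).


pts = (1.077 − 1)·1000·22.9/(22.9 + 2.8) = 68.6109
SG_new = 1 + 68.6109/1000

1.0686


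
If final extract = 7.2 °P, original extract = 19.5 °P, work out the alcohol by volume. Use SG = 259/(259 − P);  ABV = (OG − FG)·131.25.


OG = 259/(259 − 19.5) = 1.0814
FG = 259/(259 − 7.2) = 1.0286
ABV = (1.0814 − 1.0286)·131.25

6.9333 % ABV


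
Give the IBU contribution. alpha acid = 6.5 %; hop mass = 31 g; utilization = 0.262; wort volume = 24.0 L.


IBU = (α/100)·mass·U·1000 / V
IBU = (6.5/100)·31·0.262·1000 / 24.0

21.9971 IBU


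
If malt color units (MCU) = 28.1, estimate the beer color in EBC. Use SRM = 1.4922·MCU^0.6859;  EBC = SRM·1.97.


SRM = 1.4922·28.1^0.6859 = 14.7060
EBC = 14.7060·1.97

28.9708 EBC


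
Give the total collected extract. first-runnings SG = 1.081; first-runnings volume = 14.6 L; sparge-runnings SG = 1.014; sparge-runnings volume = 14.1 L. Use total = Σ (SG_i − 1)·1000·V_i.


first = (1.081 − 1)·1000·14.6 = 1182.6000
sparge = (1.014 − 1)·1000·14.1 = 197.4000
total = 1182.6000 + 197.4000

1380.0000 gravity·L


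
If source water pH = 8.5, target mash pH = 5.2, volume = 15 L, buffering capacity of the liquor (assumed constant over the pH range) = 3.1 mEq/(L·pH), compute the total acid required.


acid = buffering capacity · (pH_source − pH_target) · V
acid = 3.1 · (8.5 − 5.2) · 15

153.4500 mEq


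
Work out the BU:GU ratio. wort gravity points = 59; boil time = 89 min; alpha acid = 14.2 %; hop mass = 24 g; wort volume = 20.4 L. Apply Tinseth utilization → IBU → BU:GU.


U = 1.65·0.000125^(GP/1000)·(1−e^(−0.04t))/4.15;  IBU = (α/100)·m·U·1000/V;  BU:GU = IBU/GP
U = 1.65·0.000125^(59/1000)·(1−e^(−0.04·89))/4.15 = 0.2273
IBU = (14.2/100)·24·0.2273·1000/20.4 = 37.9746
BU:GU = 37.9746/59

0.6436


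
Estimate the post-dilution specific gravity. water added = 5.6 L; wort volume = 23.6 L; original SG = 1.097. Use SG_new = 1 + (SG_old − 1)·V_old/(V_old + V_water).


pts = (1.097 − 1)·1000·23.6/(23.6 + 5.6) = 78.3973
SG_new = 1 + 78.3973/1000

1.0784


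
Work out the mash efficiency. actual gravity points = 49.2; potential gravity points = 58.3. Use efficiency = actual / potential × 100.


efficiency = 49.2 / 58.3 × 100

84.3911 %


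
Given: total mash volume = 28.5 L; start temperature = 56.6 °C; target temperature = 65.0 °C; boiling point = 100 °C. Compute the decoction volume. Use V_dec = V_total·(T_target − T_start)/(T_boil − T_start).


V_dec = 28.5·(65.0 − 56.6)/(100 − 56.6)

5.5161 L


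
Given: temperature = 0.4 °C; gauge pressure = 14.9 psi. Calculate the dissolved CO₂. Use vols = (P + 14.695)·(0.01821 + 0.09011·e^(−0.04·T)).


vols = (14.9 + 14.695)·(0.01821 + 0.09011·e^(−0.04·0.4))

3.1634 volumes


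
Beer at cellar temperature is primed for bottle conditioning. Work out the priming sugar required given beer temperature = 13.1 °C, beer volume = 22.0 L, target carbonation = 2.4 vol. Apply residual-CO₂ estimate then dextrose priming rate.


residual = 14.695·(0.01821 + 0.09011·e^(−0.04·T));  sugar = (target − residual)·4.0·V
residual = 14.695·(0.01821 + 0.09011·e^(−0.04·13.1)) = 1.0517
sugar = (2.4 − 1.0517)·4.0·22.0

118.6506 g


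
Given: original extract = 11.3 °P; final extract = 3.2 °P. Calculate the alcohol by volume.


SG = 259/(259 − P);  ABV = (OG − FG)·131.25
OG = 259/(259 − 11.3) = 1.0456
FG = 259/(259 − 3.2) = 1.0125
ABV = (1.0456 − 1.0125)·131.25

4.3457 % ABV


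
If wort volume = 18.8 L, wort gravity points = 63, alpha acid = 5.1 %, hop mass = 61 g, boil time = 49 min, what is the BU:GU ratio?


U = 1.65·0.000125^(GP/1000)·(1−e^(−0.04t))/4.15;  IBU = (α/100)·m·U·1000/V;  BU:GU = IBU/GP
U = 1.65·0.000125^(63/1000)·(1−e^(−0.04·49))/4.15 = 0.1939
IBU = (5.1/100)·61·0.1939·1000/18.8 = 32.0884
BU:GU = 32.0884/63

0.5093


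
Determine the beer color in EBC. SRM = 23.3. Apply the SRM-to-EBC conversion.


EBC = SRM · 1.97
EBC = 23.3 · 1.97

45.9010 EBC


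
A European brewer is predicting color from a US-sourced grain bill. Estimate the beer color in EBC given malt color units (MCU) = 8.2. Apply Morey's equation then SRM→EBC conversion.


SRM = 1.4922·MCU^0.6859;  EBC = SRM·1.97
SRM = 1.4922·8.2^0.6859 = 6.3185
EBC = 6.3185·1.97

12.4474 EBC


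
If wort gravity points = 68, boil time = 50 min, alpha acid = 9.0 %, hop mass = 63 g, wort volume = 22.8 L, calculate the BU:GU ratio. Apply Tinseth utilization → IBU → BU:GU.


U = 1.65·0.000125^(GP/1000)·(1−e^(−0.04t))/4.15;  IBU = (α/100)·m·U·1000/V;  BU:GU = IBU/GP
U = 1.65·0.000125^(68/1000)·(1−e^(−0.04·50))/4.15 = 0.1866
IBU = (9.0/100)·63·0.1866·1000/22.8 = 46.4004
BU:GU = 46.4004/68

0.6824


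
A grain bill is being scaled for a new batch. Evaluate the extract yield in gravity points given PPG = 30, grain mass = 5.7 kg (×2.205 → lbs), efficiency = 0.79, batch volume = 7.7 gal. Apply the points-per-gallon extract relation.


points = lbs × PPG × eff / vol
lbs = 5.7 × 2.205 = 12.5685
points = 12.5685 × 30 × 0.79 / 7.7

38.6849 points


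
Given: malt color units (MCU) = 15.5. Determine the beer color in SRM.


SRM = 1.4922 · MCU^0.6859
SRM = 1.4922 · 15.5^0.6859

9.7786 SRM


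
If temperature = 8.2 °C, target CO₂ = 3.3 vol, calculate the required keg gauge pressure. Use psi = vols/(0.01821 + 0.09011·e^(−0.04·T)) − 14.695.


psi = 3.3/(0.01821 + 0.09011·e^(−0.04·8.2)) − 14.695

25.0057 psi


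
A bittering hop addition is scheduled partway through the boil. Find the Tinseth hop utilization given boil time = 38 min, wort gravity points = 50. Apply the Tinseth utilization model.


U = 1.65·0.000125^(GP/1000) · (1 − e^(−0.04·t))/4.15
bigness = 1.65·0.000125^(50/1000) = 1.0528
boil_factor = (1 − e^(−0.04·38))/4.15 = 0.1883
U = 1.0528 · 0.1883

0.1982


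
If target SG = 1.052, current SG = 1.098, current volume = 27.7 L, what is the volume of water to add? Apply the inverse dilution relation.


V_water = V·((SG_curr − 1)/(SG_target − 1) − 1)
V_water = 27.7·((1.098 − 1)/(1.052 − 1) − 1)

24.5038 L


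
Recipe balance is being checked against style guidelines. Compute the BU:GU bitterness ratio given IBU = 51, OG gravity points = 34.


BU:GU = IBU / OG_points
BU:GU = 51 / 34

1.5000


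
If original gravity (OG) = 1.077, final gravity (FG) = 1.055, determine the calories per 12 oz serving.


ABW = (OG−FG)·131.25·0.79/FG;  °P = 259 − 259/SG (for OG→OE and FG→AE);  RE = 0.1808·OE + 0.8192·AE;  Cal = (6.9·ABW + 4·(RE−0.1))·FG·3.55
ABW = (1.077 − 1.055)·131.25·0.79/1.055 = 2.1622
OE = 259 − 259/1.077 = 18.5172 °P
AE = 259 − 259/1.055 = 13.5024 °P
RE = 0.1808·18.5172 + 0.8192·13.5024 = 14.4090 °P
Cal = (6.9·2.1622 + 4·(14.4090−0.1))·1.055·3.55

270.2400 kcal


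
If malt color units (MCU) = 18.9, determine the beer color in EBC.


SRM = 1.4922·MCU^0.6859;  EBC = SRM·1.97
SRM = 1.4922·18.9^0.6859 = 11.2035
EBC = 11.2035·1.97

22.0708 EBC


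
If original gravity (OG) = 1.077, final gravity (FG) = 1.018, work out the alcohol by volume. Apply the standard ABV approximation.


ABV = (OG − FG) · 131.25
ABV = (1.077 − 1.018) · 131.25

7.7437 % ABV


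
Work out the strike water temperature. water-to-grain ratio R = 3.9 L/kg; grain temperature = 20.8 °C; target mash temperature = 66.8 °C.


T_strike = (0.41/R)·(T_mash − T_grain) + T_mash
T_strike = (0.41/3.9)·(66.8 − 20.8) + 66.8

71.6359 °C


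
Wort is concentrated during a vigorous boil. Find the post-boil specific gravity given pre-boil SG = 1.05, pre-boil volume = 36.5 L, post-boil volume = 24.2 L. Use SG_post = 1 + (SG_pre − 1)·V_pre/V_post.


pts_pre = (1.05 − 1)·1000 = 50.0000
pts_post = 50.0000·36.5/24.2 = 75.4132
SG_post = 1 + 75.4132/1000

1.0754


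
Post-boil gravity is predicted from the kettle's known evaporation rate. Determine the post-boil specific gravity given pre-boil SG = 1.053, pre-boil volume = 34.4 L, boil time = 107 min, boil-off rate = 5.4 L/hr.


V_post = V_pre − rate·(t/60);  SG_post = 1 + (SG_pre−1)·V_pre/V_post
V_post = 34.4 − 5.4·(107/60) = 24.7700
SG_post = 1 + (1.053 − 1)·34.4/24.7700

1.0736


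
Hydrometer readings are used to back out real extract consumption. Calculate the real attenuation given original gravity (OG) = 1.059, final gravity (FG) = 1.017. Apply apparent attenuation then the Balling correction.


AA = (OG−FG)/(OG−1)·100;  RA = AA·0.8192
AA = (1.059 − 1.017)/(1.059 − 1)·100 = 71.1864
RA = 71.1864·0.8192

58.3159 %


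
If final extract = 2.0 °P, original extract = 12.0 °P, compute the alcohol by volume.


SG = 259/(259 − P);  ABV = (OG − FG)·131.25
OG = 259/(259 − 12.0) = 1.0486
FG = 259/(259 − 2.0) = 1.0078
ABV = (1.0486 − 1.0078)·131.25

5.3551 % ABV


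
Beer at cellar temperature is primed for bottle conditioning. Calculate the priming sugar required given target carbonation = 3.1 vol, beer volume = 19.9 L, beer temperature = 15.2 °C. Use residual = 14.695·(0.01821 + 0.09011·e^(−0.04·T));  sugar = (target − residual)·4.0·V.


residual = 14.695·(0.01821 + 0.09011·e^(−0.04·15.2)) = 0.9885
sugar = (3.1 − 0.9885)·4.0·19.9

168.0735 g


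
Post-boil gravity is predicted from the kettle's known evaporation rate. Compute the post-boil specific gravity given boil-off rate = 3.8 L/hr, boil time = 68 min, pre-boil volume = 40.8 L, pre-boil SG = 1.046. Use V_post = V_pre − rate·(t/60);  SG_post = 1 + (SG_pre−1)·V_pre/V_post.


V_post = 40.8 − 3.8·(68/60) = 36.4933
SG_post = 1 + (1.046 − 1)·40.8/36.4933

1.0514


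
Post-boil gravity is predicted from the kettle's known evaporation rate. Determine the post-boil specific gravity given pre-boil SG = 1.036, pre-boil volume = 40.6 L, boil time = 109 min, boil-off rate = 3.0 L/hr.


V_post = V_pre − rate·(t/60);  SG_post = 1 + (SG_pre−1)·V_pre/V_post
V_post = 40.6 − 3.0·(109/60) = 35.1500
SG_post = 1 + (1.036 − 1)·40.6/35.1500

1.0416


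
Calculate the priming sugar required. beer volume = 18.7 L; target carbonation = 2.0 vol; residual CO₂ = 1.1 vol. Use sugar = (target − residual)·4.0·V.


sugar = (2.0 − 1.1)·4.0·18.7

67.3200 g


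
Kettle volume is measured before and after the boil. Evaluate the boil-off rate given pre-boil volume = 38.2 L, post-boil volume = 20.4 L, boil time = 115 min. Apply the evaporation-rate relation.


rate = (V_pre − V_post) / (t_min/60)
rate = (38.2 − 20.4) / (115/60)

9.2870 L/hr


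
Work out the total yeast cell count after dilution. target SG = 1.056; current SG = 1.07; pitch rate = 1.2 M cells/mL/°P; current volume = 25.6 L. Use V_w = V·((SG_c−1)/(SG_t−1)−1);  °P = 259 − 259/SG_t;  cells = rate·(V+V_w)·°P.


V_w = 25.6·((1.07−1)/(1.056−1)−1) = 6.4000
V_final = 25.6 + 6.4000 = 32.0000
°P = 259 − 259/1.056 = 13.7348
cells = 1.2·32.0000·13.7348

527.4182 billion cells


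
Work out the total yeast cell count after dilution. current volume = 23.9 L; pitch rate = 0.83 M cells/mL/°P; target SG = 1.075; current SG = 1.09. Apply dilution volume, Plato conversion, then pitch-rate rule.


V_w = V·((SG_c−1)/(SG_t−1)−1);  °P = 259 − 259/SG_t;  cells = rate·(V+V_w)·°P
V_w = 23.9·((1.09−1)/(1.075−1)−1) = 4.7800
V_final = 23.9 + 4.7800 = 28.6800
°P = 259 − 259/1.075 = 18.0698
cells = 0.83·28.6800·18.0698

430.1400 billion cells


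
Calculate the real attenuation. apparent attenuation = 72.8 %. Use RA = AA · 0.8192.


RA = 72.8 · 0.8192

59.6378 %


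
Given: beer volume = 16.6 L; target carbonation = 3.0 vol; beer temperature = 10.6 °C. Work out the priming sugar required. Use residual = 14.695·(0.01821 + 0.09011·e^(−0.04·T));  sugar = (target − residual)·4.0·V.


residual = 14.695·(0.01821 + 0.09011·e^(−0.04·10.6)) = 1.1342
sugar = (3.0 − 1.1342)·4.0·16.6

123.8916 g


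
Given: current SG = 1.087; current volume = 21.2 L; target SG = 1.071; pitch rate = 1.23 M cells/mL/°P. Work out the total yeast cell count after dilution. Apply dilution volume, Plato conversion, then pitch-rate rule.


V_w = V·((SG_c−1)/(SG_t−1)−1);  °P = 259 − 259/SG_t;  cells = rate·(V+V_w)·°P
V_w = 21.2·((1.087−1)/(1.071−1)−1) = 4.7775
V_final = 21.2 + 4.7775 = 25.9775
°P = 259 − 259/1.071 = 17.1699
cells = 1.23·25.9775·17.1699

548.6186 billion cells


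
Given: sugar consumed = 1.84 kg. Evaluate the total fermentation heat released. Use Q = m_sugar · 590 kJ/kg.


Q = 1.84 · 590

1085.6000 kJ


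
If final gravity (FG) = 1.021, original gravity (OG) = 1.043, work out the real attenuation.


AA = (OG−FG)/(OG−1)·100;  RA = AA·0.8192
AA = (1.043 − 1.021)/(1.043 − 1)·100 = 51.1628
RA = 51.1628·0.8192

41.9126 %


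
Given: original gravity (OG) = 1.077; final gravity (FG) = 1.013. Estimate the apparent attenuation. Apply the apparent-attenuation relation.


AA = (OG − FG)/(OG − 1) · 100
AA = (1.077 − 1.013)/(1.077 − 1) · 100

83.1169 %


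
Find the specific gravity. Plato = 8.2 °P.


SG = 259/(259 − P)
SG = 259/(259 − 8.2)

1.0327


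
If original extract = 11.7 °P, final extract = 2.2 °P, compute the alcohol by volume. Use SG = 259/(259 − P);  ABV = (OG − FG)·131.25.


OG = 259/(259 − 11.7) = 1.0473
FG = 259/(259 − 2.2) = 1.0086
ABV = (1.0473 − 1.0086)·131.25

5.0851 % ABV


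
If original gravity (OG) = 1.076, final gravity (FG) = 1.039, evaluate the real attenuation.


AA = (OG−FG)/(OG−1)·100;  RA = AA·0.8192
AA = (1.076 − 1.039)/(1.076 − 1)·100 = 48.6842
RA = 48.6842·0.8192

39.8821 %


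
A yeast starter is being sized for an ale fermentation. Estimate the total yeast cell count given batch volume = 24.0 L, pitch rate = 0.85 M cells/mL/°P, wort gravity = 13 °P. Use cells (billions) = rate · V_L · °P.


cells = 0.85 · 24.0 · 13

265.2000 billion cells


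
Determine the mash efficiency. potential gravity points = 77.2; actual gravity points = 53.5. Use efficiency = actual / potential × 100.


efficiency = 53.5 / 77.2 × 100

69.3005 %


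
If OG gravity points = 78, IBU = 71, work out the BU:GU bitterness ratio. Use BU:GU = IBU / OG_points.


BU:GU = 71 / 78

0.9103


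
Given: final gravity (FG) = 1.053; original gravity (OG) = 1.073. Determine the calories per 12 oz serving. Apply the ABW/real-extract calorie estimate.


ABW = (OG−FG)·131.25·0.79/FG;  °P = 259 − 259/SG (for OG→OE and FG→AE);  RE = 0.1808·OE + 0.8192·AE;  Cal = (6.9·ABW + 4·(RE−0.1))·FG·3.55
ABW = (1.073 − 1.053)·131.25·0.79/1.053 = 1.9694
OE = 259 − 259/1.073 = 17.6207 °P
AE = 259 − 259/1.053 = 13.0361 °P
RE = 0.1808·17.6207 + 0.8192·13.0361 = 13.8650 °P
Cal = (6.9·1.9694 + 4·(13.8650−0.1))·1.053·3.55

256.6188 kcal


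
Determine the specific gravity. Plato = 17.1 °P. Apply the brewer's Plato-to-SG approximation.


SG = 259/(259 − P)
SG = 259/(259 − 17.1)

1.0707


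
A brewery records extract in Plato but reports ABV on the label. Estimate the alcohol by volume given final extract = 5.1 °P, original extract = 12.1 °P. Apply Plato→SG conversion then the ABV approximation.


SG = 259/(259 − P);  ABV = (OG − FG)·131.25
OG = 259/(259 − 12.1) = 1.0490
FG = 259/(259 − 5.1) = 1.0201
ABV = (1.0490 − 1.0201)·131.25

3.7959 % ABV


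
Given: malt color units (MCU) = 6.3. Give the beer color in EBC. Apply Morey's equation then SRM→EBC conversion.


SRM = 1.4922·MCU^0.6859;  EBC = SRM·1.97
SRM = 1.4922·6.3^0.6859 = 5.2734
EBC = 5.2734·1.97

10.3887 EBC


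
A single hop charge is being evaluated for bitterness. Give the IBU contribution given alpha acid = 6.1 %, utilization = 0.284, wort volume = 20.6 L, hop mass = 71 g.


IBU = (α/100)·mass·U·1000 / V
IBU = (6.1/100)·71·0.284·1000 / 20.6

59.7089 IBU


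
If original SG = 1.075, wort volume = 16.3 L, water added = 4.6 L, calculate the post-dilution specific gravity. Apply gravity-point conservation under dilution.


SG_new = 1 + (SG_old − 1)·V_old/(V_old + V_water)
pts = (1.075 − 1)·1000·16.3/(16.3 + 4.6) = 58.4928
SG_new = 1 + 58.4928/1000

1.0585


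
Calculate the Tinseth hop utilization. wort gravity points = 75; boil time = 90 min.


U = 1.65·0.000125^(GP/1000) · (1 − e^(−0.04·t))/4.15
bigness = 1.65·0.000125^(75/1000) = 0.8409
boil_factor = (1 − e^(−0.04·90))/4.15 = 0.2344
U = 0.8409 · 0.2344

0.1971


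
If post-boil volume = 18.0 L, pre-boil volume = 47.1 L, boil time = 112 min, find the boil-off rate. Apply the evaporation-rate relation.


rate = (V_pre − V_post) / (t_min/60)
rate = (47.1 − 18.0) / (112/60)

15.5893 L/hr


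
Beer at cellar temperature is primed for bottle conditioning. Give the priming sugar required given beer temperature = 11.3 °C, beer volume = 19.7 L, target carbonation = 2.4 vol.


residual = 14.695·(0.01821 + 0.09011·e^(−0.04·T));  sugar = (target − residual)·4.0·V
residual = 14.695·(0.01821 + 0.09011·e^(−0.04·11.3)) = 1.1102
sugar = (2.4 − 1.1102)·4.0·19.7

101.6335 g


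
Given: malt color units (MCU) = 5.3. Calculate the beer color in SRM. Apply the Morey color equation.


SRM = 1.4922 · MCU^0.6859
SRM = 1.4922 · 5.3^0.6859

4.6839 SRM


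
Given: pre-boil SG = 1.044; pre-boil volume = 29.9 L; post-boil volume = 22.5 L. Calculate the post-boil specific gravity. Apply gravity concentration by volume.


SG_post = 1 + (SG_pre − 1)·V_pre/V_post
pts_pre = (1.044 − 1)·1000 = 44.0000
pts_post = 44.0000·29.9/22.5 = 58.4711
SG_post = 1 + 58.4711/1000

1.0585


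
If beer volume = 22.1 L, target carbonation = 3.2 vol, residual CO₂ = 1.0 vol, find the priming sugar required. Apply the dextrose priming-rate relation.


sugar = (target − residual)·4.0·V
sugar = (3.2 − 1.0)·4.0·22.1

194.4800 g


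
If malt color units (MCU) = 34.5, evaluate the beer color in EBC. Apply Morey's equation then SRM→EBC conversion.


SRM = 1.4922·MCU^0.6859;  EBC = SRM·1.97
SRM = 1.4922·34.5^0.6859 = 16.9284
EBC = 16.9284·1.97

33.3490 EBC


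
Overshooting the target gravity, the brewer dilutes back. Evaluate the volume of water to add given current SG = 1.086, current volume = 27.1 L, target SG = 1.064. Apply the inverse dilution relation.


V_water = V·((SG_curr − 1)/(SG_target − 1) − 1)
V_water = 27.1·((1.086 − 1)/(1.064 − 1) − 1)

9.3156 L


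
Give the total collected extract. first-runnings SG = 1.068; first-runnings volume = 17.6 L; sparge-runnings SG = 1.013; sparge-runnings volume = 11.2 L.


total = Σ (SG_i − 1)·1000·V_i
first = (1.068 − 1)·1000·17.6 = 1196.8000
sparge = (1.013 − 1)·1000·11.2 = 145.6000
total = 1196.8000 + 145.6000

1342.4000 gravity·L


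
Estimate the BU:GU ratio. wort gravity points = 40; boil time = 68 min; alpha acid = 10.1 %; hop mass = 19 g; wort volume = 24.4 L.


U = 1.65·0.000125^(GP/1000)·(1−e^(−0.04t))/4.15;  IBU = (α/100)·m·U·1000/V;  BU:GU = IBU/GP
U = 1.65·0.000125^(40/1000)·(1−e^(−0.04·68))/4.15 = 0.2592
IBU = (10.1/100)·19·0.2592·1000/24.4 = 20.3893
BU:GU = 20.3893/40

0.5097


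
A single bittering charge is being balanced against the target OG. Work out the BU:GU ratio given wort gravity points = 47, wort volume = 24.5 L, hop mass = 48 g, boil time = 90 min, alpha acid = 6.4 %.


U = 1.65·0.000125^(GP/1000)·(1−e^(−0.04t))/4.15;  IBU = (α/100)·m·U·1000/V;  BU:GU = IBU/GP
U = 1.65·0.000125^(47/1000)·(1−e^(−0.04·90))/4.15 = 0.2535
IBU = (6.4/100)·48·0.2535·1000/24.5 = 31.7844
BU:GU = 31.7844/47

0.6763


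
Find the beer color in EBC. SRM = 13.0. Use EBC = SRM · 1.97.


EBC = 13.0 · 1.97

25.6100 EBC


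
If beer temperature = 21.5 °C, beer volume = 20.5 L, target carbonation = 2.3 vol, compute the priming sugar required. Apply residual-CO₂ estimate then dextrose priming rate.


residual = 14.695·(0.01821 + 0.09011·e^(−0.04·T));  sugar = (target − residual)·4.0·V
residual = 14.695·(0.01821 + 0.09011·e^(−0.04·21.5)) = 0.8279
sugar = (2.3 − 0.8279)·4.0·20.5

120.7095 g


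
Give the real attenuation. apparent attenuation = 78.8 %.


RA = AA · 0.8192
RA = 78.8 · 0.8192

64.5530 %


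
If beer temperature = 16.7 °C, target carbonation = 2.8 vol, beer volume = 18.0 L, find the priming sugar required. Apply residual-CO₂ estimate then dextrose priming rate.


residual = 14.695·(0.01821 + 0.09011·e^(−0.04·T));  sugar = (target − residual)·4.0·V
residual = 14.695·(0.01821 + 0.09011·e^(−0.04·16.7)) = 0.9465
sugar = (2.8 − 0.9465)·4.0·18.0

133.4491 g


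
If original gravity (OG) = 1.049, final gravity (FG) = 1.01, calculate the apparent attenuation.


AA = (OG − FG)/(OG − 1) · 100
AA = (1.049 − 1.01)/(1.049 − 1) · 100

79.5918 %


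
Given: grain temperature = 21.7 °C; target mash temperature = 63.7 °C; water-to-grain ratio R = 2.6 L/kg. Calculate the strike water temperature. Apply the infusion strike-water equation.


T_strike = (0.41/R)·(T_mash − T_grain) + T_mash
T_strike = (0.41/2.6)·(63.7 − 21.7) + 63.7

70.3231 °C


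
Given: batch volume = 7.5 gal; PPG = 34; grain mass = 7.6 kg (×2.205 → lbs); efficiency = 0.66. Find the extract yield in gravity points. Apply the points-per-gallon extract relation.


points = lbs × PPG × eff / vol
lbs = 7.6 × 2.205 = 16.7580
points = 16.7580 × 34 × 0.66 / 7.5

50.1399 points


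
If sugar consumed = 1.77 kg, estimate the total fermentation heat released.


Q = m_sugar · 590 kJ/kg
Q = 1.77 · 590

1044.3000 kJ


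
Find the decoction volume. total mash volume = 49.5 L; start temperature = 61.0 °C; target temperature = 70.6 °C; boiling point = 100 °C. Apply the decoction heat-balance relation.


V_dec = V_total·(T_target − T_start)/(T_boil − T_start)
V_dec = 49.5·(70.6 − 61.0)/(100 − 61.0)

12.1846 L


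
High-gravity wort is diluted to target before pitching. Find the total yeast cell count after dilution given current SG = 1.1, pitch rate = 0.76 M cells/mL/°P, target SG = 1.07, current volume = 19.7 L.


V_w = V·((SG_c−1)/(SG_t−1)−1);  °P = 259 − 259/SG_t;  cells = rate·(V+V_w)·°P
V_w = 19.7·((1.1−1)/(1.07−1)−1) = 8.4429
V_final = 19.7 + 8.4429 = 28.1429
°P = 259 − 259/1.07 = 16.9439
cells = 0.76·28.1429·16.9439

362.4064 billion cells


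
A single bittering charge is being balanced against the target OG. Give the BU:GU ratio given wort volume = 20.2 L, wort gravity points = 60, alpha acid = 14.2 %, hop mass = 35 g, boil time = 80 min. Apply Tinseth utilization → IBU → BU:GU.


U = 1.65·0.000125^(GP/1000)·(1−e^(−0.04t))/4.15;  IBU = (α/100)·m·U·1000/V;  BU:GU = IBU/GP
U = 1.65·0.000125^(60/1000)·(1−e^(−0.04·80))/4.15 = 0.2224
IBU = (14.2/100)·35·0.2224·1000/20.2 = 54.7245
BU:GU = 54.7245/60

0.9121


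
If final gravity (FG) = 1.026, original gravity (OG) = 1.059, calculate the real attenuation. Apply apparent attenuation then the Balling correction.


AA = (OG−FG)/(OG−1)·100;  RA = AA·0.8192
AA = (1.059 − 1.026)/(1.059 − 1)·100 = 55.9322
RA = 55.9322·0.8192

45.8197 %


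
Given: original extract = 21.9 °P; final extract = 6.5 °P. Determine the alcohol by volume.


SG = 259/(259 − P);  ABV = (OG − FG)·131.25
OG = 259/(259 − 21.9) = 1.0924
FG = 259/(259 − 6.5) = 1.0257
ABV = (1.0924 − 1.0257)·131.25

8.7443 % ABV
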